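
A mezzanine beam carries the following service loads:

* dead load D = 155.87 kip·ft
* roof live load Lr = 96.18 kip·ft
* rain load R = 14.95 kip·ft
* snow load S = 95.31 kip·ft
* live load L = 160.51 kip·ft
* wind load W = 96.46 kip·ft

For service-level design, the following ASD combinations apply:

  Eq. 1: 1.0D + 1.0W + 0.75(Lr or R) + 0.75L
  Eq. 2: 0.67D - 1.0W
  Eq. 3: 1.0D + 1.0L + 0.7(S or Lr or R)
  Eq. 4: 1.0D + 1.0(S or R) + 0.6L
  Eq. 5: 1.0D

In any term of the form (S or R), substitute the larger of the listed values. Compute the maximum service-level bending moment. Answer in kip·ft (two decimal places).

444.85 kip·ft

(Lr or R) → Lr = 96.18 kip·ft; (S or Lr or R) → Lr = 96.18 kip·ft; (S or R) → S = 95.31 kip·ft.
Eq. 1: 1.0(155.87) + 1.0(96.46) + 0.75(96.18) + 0.75(160.51) = 444.85
Eq. 2: 0.67(155.87) - 1.0(96.46) = 7.97
Eq. 3: 1.0(155.87) + 1.0(160.51) + 0.7(96.18) = 383.71
Eq. 4: 1.0(155.87) + 1.0(95.31) + 0.6(160.51) = 347.49
Eq. 5: 1.0(155.87) = 155.87
Maximum is from combination 1.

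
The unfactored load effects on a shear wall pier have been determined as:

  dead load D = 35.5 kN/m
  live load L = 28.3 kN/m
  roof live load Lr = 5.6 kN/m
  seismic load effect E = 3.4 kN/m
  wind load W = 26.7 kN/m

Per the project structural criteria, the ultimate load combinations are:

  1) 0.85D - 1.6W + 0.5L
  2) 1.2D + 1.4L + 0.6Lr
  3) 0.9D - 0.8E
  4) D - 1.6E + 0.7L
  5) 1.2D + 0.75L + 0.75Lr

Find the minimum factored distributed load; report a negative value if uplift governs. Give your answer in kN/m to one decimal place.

1.6 kN/m

1) 0.85(35.5) - 1.6(26.7) + 0.5(28.3) = 1.6
2) 1.2(35.5) + 1.4(28.3) + 0.6(5.6) = 42.6 + 39.6 + 3.4 = 85.6
3) 0.9(35.5) - 0.8(3.4) = 29.2
4) 1.0(35.5) - 1.6(3.4) + 0.7(28.3) = 35.5 - 5.4 + 19.8 = 49.9
5) 1.2(35.5) + 0.75(28.3) + 0.75(5.6) = 42.6 + 21.2 + 4.2 = 68.0
Combination 1 gives the minimum: 1.6 kN/m.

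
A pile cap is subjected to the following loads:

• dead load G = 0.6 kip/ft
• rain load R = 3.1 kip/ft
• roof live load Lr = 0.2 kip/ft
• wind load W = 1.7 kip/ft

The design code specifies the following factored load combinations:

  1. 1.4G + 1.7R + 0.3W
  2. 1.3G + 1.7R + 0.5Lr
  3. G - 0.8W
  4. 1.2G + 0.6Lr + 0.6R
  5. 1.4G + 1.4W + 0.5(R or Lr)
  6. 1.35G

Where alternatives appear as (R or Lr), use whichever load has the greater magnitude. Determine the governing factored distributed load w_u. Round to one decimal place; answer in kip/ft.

6.6 kip/ft

(R or Lr) → R = 3.1 kip/ft.
1. 1.4(0.6) + 1.7(3.1) + 0.3(1.7) = 6.6
2. 1.3(0.6) + 1.7(3.1) + 0.5(0.2) = 6.2
3. 1.0(0.6) - 0.8(1.7) = -0.8
4. 1.2(0.6) + 0.6(0.2) + 0.6(3.1) = 2.7
5. 1.4(0.6) + 1.4(1.7) + 0.5(3.1) = 4.8
6. 1.35(0.6) = 0.8
Combination 1 governs: w_u = 6.6 kip/ft.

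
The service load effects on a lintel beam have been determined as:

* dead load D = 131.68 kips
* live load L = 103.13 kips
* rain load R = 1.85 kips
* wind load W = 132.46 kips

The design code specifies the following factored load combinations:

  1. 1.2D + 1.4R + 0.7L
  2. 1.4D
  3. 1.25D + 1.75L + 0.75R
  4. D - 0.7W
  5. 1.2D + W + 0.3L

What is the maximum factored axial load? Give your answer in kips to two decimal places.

1. 1.2(131.68) + 1.4(1.85) + 0.7(103.13) = 158.02 + 2.59 + 72.19 = 232.80
2. 1.4(131.68) = 184.35
3. 1.25(131.68) + 1.75(103.13) + 0.75(1.85) = 164.60 + 180.48 + 1.39 = 346.47
4. 1.0(131.68) - 0.7(132.46) = 131.68 - 92.72 = 38.96
5. 1.2(131.68) + 1.0(132.46) + 0.3(103.13) = 158.02 + 132.46 + 30.94 = 321.42
The controlling combination is 3, giving 346.47 kips.

346.47 kips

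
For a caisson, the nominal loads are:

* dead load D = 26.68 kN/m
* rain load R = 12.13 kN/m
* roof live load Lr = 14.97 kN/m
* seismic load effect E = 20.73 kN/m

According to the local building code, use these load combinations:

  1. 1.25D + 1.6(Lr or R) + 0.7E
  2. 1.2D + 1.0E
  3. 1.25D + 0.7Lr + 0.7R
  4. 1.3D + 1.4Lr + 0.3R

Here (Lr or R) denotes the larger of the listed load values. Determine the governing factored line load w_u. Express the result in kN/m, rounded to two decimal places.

(Lr or R) → Lr = 14.97 kN/m.
1. 1.25(26.68) + 1.6(14.97) + 0.7(20.73) = 33.35 + 23.95 + 14.51 = 71.81
2. 1.2(26.68) + 1.0(20.73) = 32.02 + 20.73 = 52.75
3. 1.25(26.68) + 0.7(14.97) + 0.7(12.13) = 33.35 + 10.48 + 8.49 = 52.32
4. 1.3(26.68) + 1.4(14.97) + 0.3(12.13) = 34.68 + 20.96 + 3.64 = 59.28
Maximum is from combination 1.

71.81 kN/m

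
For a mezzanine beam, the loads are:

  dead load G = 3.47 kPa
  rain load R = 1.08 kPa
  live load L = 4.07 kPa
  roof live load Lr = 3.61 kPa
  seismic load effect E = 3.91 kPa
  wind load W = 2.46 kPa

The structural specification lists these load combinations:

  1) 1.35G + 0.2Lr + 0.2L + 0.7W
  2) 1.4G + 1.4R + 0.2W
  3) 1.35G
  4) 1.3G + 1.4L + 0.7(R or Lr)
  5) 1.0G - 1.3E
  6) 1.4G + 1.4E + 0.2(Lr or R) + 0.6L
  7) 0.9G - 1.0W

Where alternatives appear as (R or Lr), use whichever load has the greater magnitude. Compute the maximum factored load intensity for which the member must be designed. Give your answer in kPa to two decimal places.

(R or Lr) → Lr = 3.61 kPa; (Lr or R) → Lr = 3.61 kPa.
1) 1.35(3.47) + 0.2(3.61) + 0.2(4.07) + 0.7(2.46) = 7.94
2) 1.4(3.47) + 1.4(1.08) + 0.2(2.46) = 6.86
3) 1.35(3.47) = 4.68
4) 1.3(3.47) + 1.4(4.07) + 0.7(3.61) = 12.74
5) 1.0(3.47) - 1.3(3.91) = -1.61
6) 1.4(3.47) + 1.4(3.91) + 0.2(3.61) + 0.6(4.07) = 13.50
7) 0.9(3.47) - 1.0(2.46) = 0.66
The controlling combination is 6, giving 13.50 kPa.

13.50 kPa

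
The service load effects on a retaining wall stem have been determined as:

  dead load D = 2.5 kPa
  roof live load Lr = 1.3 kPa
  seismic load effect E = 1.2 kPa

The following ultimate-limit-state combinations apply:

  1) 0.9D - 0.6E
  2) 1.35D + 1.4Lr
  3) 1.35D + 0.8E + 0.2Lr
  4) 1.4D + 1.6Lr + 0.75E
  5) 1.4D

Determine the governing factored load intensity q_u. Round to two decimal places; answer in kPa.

1) 0.9(2.5) - 0.6(1.2) = 2.25 - 0.72 = 1.53
2) 1.35(2.5) + 1.4(1.3) = 3.38 + 1.82 = 5.20
3) 1.35(2.5) + 0.8(1.2) + 0.2(1.3) = 3.38 + 0.96 + 0.26 = 4.60
4) 1.4(2.5) + 1.6(1.3) + 0.75(1.2) = 3.50 + 2.08 + 0.90 = 6.48
5) 1.4(2.5) = 3.50
Combination 4 governs: q_u = 6.48 kPa.

6.48 kPa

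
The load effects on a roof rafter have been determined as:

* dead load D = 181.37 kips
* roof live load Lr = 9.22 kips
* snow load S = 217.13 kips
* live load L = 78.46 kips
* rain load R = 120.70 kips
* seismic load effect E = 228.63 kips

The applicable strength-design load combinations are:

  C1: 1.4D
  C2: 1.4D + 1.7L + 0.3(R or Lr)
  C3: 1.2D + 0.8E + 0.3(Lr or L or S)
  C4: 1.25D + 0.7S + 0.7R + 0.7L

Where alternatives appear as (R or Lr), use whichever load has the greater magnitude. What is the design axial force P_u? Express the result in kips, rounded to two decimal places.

(R or Lr) → R = 120.70 kips; (Lr or L or S) → S = 217.13 kips.
C1: 1.4(181.37) = 253.92
C2: 1.4(181.37) + 1.7(78.46) + 0.3(120.70) = 253.92 + 133.38 + 36.21 = 423.51
C3: 1.2(181.37) + 0.8(228.63) + 0.3(217.13) = 465.69
C4: 1.25(181.37) + 0.7(217.13) + 0.7(120.70) + 0.7(78.46) = 518.12
Combination 4 governs: P_u = 518.12 kips.

518.12 kips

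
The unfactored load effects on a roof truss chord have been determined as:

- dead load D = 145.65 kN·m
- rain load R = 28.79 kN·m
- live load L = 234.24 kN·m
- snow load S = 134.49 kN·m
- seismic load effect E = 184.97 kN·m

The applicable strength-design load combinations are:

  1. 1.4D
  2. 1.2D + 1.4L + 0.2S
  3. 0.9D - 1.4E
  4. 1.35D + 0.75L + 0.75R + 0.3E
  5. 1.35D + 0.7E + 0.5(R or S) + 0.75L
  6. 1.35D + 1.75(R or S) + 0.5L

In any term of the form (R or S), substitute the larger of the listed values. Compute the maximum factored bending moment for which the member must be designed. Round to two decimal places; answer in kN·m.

569.03 kN·m

(R or S) → S = 134.49 kN·m.
1. 1.4(145.65) = 203.91
2. 1.2(145.65) + 1.4(234.24) + 0.2(134.49) = 529.61
3. 0.9(145.65) - 1.4(184.97) = 131.09 - 258.96 = -127.87
4. 1.35(145.65) + 0.75(234.24) + 0.75(28.79) + 0.3(184.97) = 196.63 + 175.68 + 21.59 + 55.49 = 449.39
5. 1.35(145.65) + 0.7(184.97) + 0.5(134.49) + 0.75(234.24) = 569.03
6. 1.35(145.65) + 1.75(134.49) + 0.5(234.24) = 196.63 + 235.36 + 117.12 = 549.11
Maximum is from combination 5.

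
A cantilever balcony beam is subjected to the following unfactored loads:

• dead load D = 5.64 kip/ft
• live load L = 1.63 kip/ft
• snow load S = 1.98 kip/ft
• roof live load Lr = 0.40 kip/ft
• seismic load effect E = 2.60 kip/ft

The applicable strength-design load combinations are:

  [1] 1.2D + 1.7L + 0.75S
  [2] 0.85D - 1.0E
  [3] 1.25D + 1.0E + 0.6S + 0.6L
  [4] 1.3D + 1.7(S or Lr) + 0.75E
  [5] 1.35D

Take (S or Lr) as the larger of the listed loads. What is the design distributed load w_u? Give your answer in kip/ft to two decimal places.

12.65 kip/ft

(S or Lr) → S = 1.98 kip/ft.
[1] 1.2(5.64) + 1.7(1.63) + 0.75(1.98) = 11.02
[2] 0.85(5.64) - 1.0(2.60) = 4.79 - 2.60 = 2.19
[3] 1.25(5.64) + 1.0(2.60) + 0.6(1.98) + 0.6(1.63) = 7.05 + 2.60 + 1.19 + 0.98 = 11.82
[4] 1.3(5.64) + 1.7(1.98) + 0.75(2.60) = 7.33 + 3.37 + 1.95 = 12.65
[5] 1.35(5.64) = 7.61
The controlling combination is 4, giving 12.65 kip/ft.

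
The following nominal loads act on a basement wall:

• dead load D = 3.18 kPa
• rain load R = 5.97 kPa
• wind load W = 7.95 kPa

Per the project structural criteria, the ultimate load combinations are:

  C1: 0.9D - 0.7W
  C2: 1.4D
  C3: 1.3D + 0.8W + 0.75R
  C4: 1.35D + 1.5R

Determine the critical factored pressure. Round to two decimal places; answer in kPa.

C1: 0.9(3.18) - 0.7(7.95) = -2.70
C2: 1.4(3.18) = 4.45
C3: 1.3(3.18) + 0.8(7.95) + 0.75(5.97) = 4.13 + 6.36 + 4.48 = 14.97
C4: 1.35(3.18) + 1.5(5.97) = 4.29 + 8.96 = 13.25
Combination 3 governs: p_u = 14.97 kPa.

14.97 kPa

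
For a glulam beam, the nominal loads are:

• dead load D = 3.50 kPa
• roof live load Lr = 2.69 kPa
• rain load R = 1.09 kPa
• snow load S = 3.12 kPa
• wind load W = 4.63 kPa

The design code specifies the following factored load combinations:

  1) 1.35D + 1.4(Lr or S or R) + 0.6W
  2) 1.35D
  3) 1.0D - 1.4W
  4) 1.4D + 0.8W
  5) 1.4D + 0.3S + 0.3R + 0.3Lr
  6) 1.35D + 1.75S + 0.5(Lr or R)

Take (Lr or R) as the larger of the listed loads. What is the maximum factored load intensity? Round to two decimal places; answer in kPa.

11.87 kPa

(Lr or S or R) → S = 3.12 kPa; (Lr or R) → Lr = 2.69 kPa.
1) 1.35(3.50) + 1.4(3.12) + 0.6(4.63) = 11.87
2) 1.35(3.50) = 4.73
3) 1.0(3.50) - 1.4(4.63) = -2.98
4) 1.4(3.50) + 0.8(4.63) = 8.60
5) 1.4(3.50) + 0.3(3.12) + 0.3(1.09) + 0.3(2.69) = 6.97
6) 1.35(3.50) + 1.75(3.12) + 0.5(2.69) = 11.53
Maximum is from combination 1.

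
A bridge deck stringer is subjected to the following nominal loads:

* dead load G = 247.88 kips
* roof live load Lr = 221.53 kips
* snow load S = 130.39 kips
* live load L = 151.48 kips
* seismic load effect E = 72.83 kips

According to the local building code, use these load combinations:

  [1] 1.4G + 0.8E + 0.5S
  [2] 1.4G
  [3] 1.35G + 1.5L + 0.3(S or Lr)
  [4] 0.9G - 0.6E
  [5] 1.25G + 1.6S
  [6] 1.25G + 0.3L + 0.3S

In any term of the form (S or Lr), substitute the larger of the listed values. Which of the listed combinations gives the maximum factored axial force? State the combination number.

Combination 3

(S or Lr) → Lr = 221.53 kips.
[1] 1.4(247.88) + 0.8(72.83) + 0.5(130.39) = 347.03 + 58.26 + 65.20 = 470.49
[2] 1.4(247.88) = 347.03
[3] 1.35(247.88) + 1.5(151.48) + 0.3(221.53) = 334.64 + 227.22 + 66.46 = 628.32
[4] 0.9(247.88) - 0.6(72.83) = 223.09 - 43.70 = 179.39
[5] 1.25(247.88) + 1.6(130.39) = 309.85 + 208.62 = 518.47
[6] 1.25(247.88) + 0.3(151.48) + 0.3(130.39) = 309.85 + 45.44 + 39.12 = 394.41
The largest value is 628.32 kips from combination 3.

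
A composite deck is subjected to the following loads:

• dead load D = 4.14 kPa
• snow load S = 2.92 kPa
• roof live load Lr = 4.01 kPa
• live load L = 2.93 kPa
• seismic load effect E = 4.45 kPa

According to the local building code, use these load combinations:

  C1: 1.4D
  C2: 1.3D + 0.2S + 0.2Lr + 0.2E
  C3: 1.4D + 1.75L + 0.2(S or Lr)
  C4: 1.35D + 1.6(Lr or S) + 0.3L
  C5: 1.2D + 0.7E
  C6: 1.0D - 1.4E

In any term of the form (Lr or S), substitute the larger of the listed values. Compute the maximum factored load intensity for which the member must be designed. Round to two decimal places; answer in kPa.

(S or Lr) → Lr = 4.01 kPa; (Lr or S) → Lr = 4.01 kPa.
C1: 1.4(4.14) = 5.80
C2: 1.3(4.14) + 0.2(2.92) + 0.2(4.01) + 0.2(4.45) = 7.66
C3: 1.4(4.14) + 1.75(2.93) + 0.2(4.01) = 5.80 + 5.13 + 0.80 = 11.73
C4: 1.35(4.14) + 1.6(4.01) + 0.3(2.93) = 12.88
C5: 1.2(4.14) + 0.7(4.45) = 8.08
C6: 1.0(4.14) - 1.4(4.45) = 4.14 - 6.23 = -2.09
The controlling combination is 4, giving 12.88 kPa.

12.88 kPa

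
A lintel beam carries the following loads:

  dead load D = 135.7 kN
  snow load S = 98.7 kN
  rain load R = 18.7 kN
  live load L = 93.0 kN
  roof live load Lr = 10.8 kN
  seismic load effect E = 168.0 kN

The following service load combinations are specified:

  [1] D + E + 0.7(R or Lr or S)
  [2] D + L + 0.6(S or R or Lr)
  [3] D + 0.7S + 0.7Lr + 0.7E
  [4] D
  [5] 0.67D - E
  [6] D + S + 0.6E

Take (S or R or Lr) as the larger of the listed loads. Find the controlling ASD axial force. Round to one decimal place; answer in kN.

372.8 kN

(R or Lr or S) → S = 98.7 kN; (S or R or Lr) → S = 98.7 kN.
[1] 1.0(135.7) + 1.0(168.0) + 0.7(98.7) = 135.7 + 168.0 + 69.1 = 372.8
[2] 1.0(135.7) + 1.0(93.0) + 0.6(98.7) = 135.7 + 93.0 + 59.2 = 287.9
[3] 1.0(135.7) + 0.7(98.7) + 0.7(10.8) + 0.7(168.0) = 135.7 + 69.1 + 7.6 + 117.6 = 330.0
[4] 1.0(135.7) = 135.7
[5] 0.67(135.7) - 1.0(168.0) = 90.9 - 168.0 = -77.1
[6] 1.0(135.7) + 1.0(98.7) + 0.6(168.0) = 135.7 + 98.7 + 100.8 = 335.2
Combination 1 governs: N = 372.8 kN.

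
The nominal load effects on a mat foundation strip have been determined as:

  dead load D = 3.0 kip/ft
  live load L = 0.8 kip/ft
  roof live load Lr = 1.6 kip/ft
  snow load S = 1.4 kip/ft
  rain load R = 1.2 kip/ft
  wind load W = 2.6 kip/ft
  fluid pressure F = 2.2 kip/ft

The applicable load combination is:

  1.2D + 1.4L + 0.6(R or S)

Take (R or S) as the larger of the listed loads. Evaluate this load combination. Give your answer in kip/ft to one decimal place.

(R or S) → S = 1.4 kip/ft.
1.2(3.0) + 1.4(0.8) + 0.6(1.4) = 5.6
w_u = 5.6 kip/ft.

5.6 kip/ft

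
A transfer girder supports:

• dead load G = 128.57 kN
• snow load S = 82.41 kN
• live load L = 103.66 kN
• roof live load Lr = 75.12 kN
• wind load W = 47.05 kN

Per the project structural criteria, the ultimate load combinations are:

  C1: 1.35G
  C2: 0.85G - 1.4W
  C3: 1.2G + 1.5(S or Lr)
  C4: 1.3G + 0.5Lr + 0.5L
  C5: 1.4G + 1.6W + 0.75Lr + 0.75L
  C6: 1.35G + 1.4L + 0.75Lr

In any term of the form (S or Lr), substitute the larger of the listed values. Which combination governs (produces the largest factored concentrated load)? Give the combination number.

Combination 5

(S or Lr) → S = 82.41 kN.
C1: 1.35(128.57) = 173.57
C2: 0.85(128.57) - 1.4(47.05) = 109.28 - 65.87 = 43.41
C3: 1.2(128.57) + 1.5(82.41) = 154.28 + 123.62 = 277.90
C4: 1.3(128.57) + 0.5(75.12) + 0.5(103.66) = 167.14 + 37.56 + 51.83 = 256.53
C5: 1.4(128.57) + 1.6(47.05) + 0.75(75.12) + 0.75(103.66) = 389.36
C6: 1.35(128.57) + 1.4(103.66) + 0.75(75.12) = 173.57 + 145.12 + 56.34 = 375.03
The largest value is 389.36 kN from combination 5.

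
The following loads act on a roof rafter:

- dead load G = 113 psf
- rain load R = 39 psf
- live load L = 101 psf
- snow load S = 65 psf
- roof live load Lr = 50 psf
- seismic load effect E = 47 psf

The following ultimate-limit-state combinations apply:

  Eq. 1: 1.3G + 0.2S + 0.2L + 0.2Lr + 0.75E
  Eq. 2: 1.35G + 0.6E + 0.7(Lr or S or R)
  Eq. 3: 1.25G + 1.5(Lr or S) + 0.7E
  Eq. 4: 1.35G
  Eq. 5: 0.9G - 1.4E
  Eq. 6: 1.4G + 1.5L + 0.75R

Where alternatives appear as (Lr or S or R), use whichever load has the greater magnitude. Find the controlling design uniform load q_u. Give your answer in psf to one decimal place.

(Lr or S or R) → S = 65 psf; (Lr or S) → S = 65 psf.
Eq. 1: 1.3(113) + 0.2(65) + 0.2(101) + 0.2(50) + 0.75(47) = 146.9 + 13.0 + 20.2 + 10.0 + 35.3 = 225.4
Eq. 2: 1.35(113) + 0.6(47) + 0.7(65) = 152.6 + 28.2 + 45.5 = 226.3
Eq. 3: 1.25(113) + 1.5(65) + 0.7(47) = 141.3 + 97.5 + 32.9 = 271.7
Eq. 4: 1.35(113) = 152.6
Eq. 5: 0.9(113) - 1.4(47) = 101.7 - 65.8 = 35.9
Eq. 6: 1.4(113) + 1.5(101) + 0.75(39) = 158.2 + 151.5 + 29.3 = 339.0
Maximum is from combination 6.

339.0 psf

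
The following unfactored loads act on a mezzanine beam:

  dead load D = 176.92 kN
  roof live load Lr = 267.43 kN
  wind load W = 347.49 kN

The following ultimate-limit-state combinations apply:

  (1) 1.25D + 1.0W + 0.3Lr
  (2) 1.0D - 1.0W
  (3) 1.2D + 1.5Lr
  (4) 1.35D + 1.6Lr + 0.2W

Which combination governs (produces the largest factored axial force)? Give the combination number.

Combination 4

(1) 1.25(176.92) + 1.0(347.49) + 0.3(267.43) = 648.87
(2) 1.0(176.92) - 1.0(347.49) = -170.57
(3) 1.2(176.92) + 1.5(267.43) = 613.45
(4) 1.35(176.92) + 1.6(267.43) + 0.2(347.49) = 736.23
The largest value is 736.23 kN from combination 4.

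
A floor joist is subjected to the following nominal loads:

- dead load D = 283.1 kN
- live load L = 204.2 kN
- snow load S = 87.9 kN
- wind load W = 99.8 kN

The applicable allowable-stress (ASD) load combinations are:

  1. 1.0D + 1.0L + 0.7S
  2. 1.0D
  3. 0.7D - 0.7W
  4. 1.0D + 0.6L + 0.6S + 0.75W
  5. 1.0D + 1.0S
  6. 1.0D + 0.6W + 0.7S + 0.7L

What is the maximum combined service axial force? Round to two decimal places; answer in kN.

548.83 kN

1. 1.0(283.1) + 1.0(204.2) + 0.7(87.9) = 548.83
2. 1.0(283.1) = 283.10
3. 0.7(283.1) - 0.7(99.8) = 128.31
4. 1.0(283.1) + 0.6(204.2) + 0.6(87.9) + 0.75(99.8) = 533.21
5. 1.0(283.1) + 1.0(87.9) = 371.00
6. 1.0(283.1) + 0.6(99.8) + 0.7(87.9) + 0.7(204.2) = 547.45
The controlling combination is 1, giving 548.83 kN.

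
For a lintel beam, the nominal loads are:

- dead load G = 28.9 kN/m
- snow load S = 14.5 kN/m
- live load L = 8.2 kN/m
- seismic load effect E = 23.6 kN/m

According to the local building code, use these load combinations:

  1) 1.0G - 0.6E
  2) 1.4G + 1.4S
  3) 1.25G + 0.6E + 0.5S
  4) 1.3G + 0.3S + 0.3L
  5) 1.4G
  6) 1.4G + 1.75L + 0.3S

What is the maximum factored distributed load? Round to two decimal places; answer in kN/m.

1) 1.0(28.9) - 0.6(23.6) = 14.74
2) 1.4(28.9) + 1.4(14.5) = 60.76
3) 1.25(28.9) + 0.6(23.6) + 0.5(14.5) = 57.54
4) 1.3(28.9) + 0.3(14.5) + 0.3(8.2) = 44.38
5) 1.4(28.9) = 40.46
6) 1.4(28.9) + 1.75(8.2) + 0.3(14.5) = 59.16
Maximum is from combination 2.

60.76 kN/m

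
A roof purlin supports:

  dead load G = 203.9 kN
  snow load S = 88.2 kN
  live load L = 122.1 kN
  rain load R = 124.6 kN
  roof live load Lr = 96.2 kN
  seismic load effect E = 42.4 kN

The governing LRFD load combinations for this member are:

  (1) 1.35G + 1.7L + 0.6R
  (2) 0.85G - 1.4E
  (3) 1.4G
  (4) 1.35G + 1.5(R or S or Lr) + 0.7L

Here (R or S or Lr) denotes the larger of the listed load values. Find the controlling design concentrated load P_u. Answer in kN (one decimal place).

(R or S or Lr) → R = 124.6 kN.
(1) 1.35(203.9) + 1.7(122.1) + 0.6(124.6) = 557.6
(2) 0.85(203.9) - 1.4(42.4) = 114.0
(3) 1.4(203.9) = 285.5
(4) 1.35(203.9) + 1.5(124.6) + 0.7(122.1) = 547.6
Maximum is from combination 1.

557.6 kN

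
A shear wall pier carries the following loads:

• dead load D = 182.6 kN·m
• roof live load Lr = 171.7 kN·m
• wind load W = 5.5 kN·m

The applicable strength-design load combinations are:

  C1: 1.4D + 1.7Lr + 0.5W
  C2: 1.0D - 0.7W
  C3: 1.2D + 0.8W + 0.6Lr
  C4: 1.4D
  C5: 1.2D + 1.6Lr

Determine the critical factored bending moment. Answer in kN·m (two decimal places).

550.28 kN·m

C1: 1.4(182.6) + 1.7(171.7) + 0.5(5.5) = 255.64 + 291.89 + 2.75 = 550.28
C2: 1.0(182.6) - 0.7(5.5) = 182.60 - 3.85 = 178.75
C3: 1.2(182.6) + 0.8(5.5) + 0.6(171.7) = 219.12 + 4.40 + 103.02 = 326.54
C4: 1.4(182.6) = 255.64
C5: 1.2(182.6) + 1.6(171.7) = 219.12 + 274.72 = 493.84
Combination 1 governs: M_u = 550.28 kN·m.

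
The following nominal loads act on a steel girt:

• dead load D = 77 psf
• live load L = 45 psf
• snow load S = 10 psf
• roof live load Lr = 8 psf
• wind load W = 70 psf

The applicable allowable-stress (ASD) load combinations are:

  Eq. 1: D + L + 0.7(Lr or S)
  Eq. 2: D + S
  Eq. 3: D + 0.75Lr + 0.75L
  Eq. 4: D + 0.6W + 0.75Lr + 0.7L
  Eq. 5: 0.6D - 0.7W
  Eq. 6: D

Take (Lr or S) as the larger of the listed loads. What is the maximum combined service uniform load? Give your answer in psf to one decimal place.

(Lr or S) → S = 10 psf.
Eq. 1: 1.0(77) + 1.0(45) + 0.7(10) = 129.0
Eq. 2: 1.0(77) + 1.0(10) = 87.0
Eq. 3: 1.0(77) + 0.75(8) + 0.75(45) = 116.8
Eq. 4: 1.0(77) + 0.6(70) + 0.75(8) + 0.7(45) = 156.5
Eq. 5: 0.6(77) - 0.7(70) = -2.8
Eq. 6: 1.0(77) = 77.0
The controlling combination is 4, giving 156.5 psf.

156.5 psf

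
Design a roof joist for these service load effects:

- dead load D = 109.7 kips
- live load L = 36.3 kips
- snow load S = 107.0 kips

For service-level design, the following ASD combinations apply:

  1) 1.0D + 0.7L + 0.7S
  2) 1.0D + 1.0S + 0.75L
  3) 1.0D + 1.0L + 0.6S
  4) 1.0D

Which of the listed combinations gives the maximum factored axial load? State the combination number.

1) 1.0(109.7) + 0.7(36.3) + 0.7(107.0) = 109.70 + 25.41 + 74.90 = 210.01
2) 1.0(109.7) + 1.0(107.0) + 0.75(36.3) = 109.70 + 107.00 + 27.23 = 243.93
3) 1.0(109.7) + 1.0(36.3) + 0.6(107.0) = 109.70 + 36.30 + 64.20 = 210.20
4) 1.0(109.7) = 109.70
The largest value is 243.93 kips from combination 2.

Combination 2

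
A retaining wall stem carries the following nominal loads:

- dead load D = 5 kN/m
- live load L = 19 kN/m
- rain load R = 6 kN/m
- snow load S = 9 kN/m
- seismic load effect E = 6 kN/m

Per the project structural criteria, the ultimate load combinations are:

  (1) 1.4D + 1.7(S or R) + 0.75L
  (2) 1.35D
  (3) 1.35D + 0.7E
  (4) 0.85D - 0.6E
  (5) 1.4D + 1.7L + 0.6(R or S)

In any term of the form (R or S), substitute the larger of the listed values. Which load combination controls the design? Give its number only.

Combination 5

(S or R) → S = 9 kN/m; (R or S) → S = 9 kN/m.
(1) 1.4(5) + 1.7(9) + 0.75(19) = 7.0 + 15.3 + 14.3 = 36.6
(2) 1.35(5) = 6.8
(3) 1.35(5) + 0.7(6) = 6.8 + 4.2 = 11.0
(4) 0.85(5) - 0.6(6) = 4.3 - 3.6 = 0.7
(5) 1.4(5) + 1.7(19) + 0.6(9) = 7.0 + 32.3 + 5.4 = 44.7
The largest value is 44.7 kN/m from combination 5.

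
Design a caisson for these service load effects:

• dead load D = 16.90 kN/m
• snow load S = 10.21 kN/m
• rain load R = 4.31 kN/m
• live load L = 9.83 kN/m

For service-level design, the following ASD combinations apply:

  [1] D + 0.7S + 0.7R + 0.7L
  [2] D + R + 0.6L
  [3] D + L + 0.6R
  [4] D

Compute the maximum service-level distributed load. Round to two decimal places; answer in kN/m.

[1] 1.0(16.90) + 0.7(10.21) + 0.7(4.31) + 0.7(9.83) = 16.90 + 7.15 + 3.02 + 6.88 = 33.95
[2] 1.0(16.90) + 1.0(4.31) + 0.6(9.83) = 16.90 + 4.31 + 5.90 = 27.11
[3] 1.0(16.90) + 1.0(9.83) + 0.6(4.31) = 16.90 + 9.83 + 2.59 = 29.32
[4] 1.0(16.90) = 16.90
The controlling combination is 1, giving 33.95 kN/m.

33.95 kN/m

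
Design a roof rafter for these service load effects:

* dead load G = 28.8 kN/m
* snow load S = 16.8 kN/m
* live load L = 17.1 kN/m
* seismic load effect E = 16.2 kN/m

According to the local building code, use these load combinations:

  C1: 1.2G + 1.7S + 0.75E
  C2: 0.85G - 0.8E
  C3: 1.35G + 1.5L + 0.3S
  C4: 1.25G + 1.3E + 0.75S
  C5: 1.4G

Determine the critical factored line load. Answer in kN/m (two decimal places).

75.27 kN/m

C1: 1.2(28.8) + 1.7(16.8) + 0.75(16.2) = 75.27
C2: 0.85(28.8) - 0.8(16.2) = 11.52
C3: 1.35(28.8) + 1.5(17.1) + 0.3(16.8) = 69.57
C4: 1.25(28.8) + 1.3(16.2) + 0.75(16.8) = 69.66
C5: 1.4(28.8) = 40.32
The controlling combination is 1, giving 75.27 kN/m.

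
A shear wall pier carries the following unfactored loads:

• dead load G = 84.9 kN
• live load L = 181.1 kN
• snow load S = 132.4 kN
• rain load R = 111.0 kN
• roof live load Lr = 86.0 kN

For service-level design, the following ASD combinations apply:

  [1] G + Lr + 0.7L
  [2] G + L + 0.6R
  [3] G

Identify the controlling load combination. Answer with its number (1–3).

Combination 2

[1] 1.0(84.9) + 1.0(86.0) + 0.7(181.1) = 84.9 + 86.0 + 126.8 = 297.7
[2] 1.0(84.9) + 1.0(181.1) + 0.6(111.0) = 84.9 + 181.1 + 66.6 = 332.6
[3] 1.0(84.9) = 84.9
The largest value is 332.6 kN from combination 2.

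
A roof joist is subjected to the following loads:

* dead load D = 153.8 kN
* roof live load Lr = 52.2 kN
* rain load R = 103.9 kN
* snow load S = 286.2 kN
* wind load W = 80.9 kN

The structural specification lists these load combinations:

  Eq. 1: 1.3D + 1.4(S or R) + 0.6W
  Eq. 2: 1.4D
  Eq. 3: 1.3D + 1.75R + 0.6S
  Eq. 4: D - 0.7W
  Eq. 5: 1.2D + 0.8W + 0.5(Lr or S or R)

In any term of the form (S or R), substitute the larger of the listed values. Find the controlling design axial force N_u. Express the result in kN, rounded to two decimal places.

649.16 kN

(S or R) → S = 286.2 kN; (Lr or S or R) → S = 286.2 kN.
Eq. 1: 1.3(153.8) + 1.4(286.2) + 0.6(80.9) = 199.94 + 400.68 + 48.54 = 649.16
Eq. 2: 1.4(153.8) = 215.32
Eq. 3: 1.3(153.8) + 1.75(103.9) + 0.6(286.2) = 199.94 + 181.83 + 171.72 = 553.49
Eq. 4: 1.0(153.8) - 0.7(80.9) = 153.80 - 56.63 = 97.17
Eq. 5: 1.2(153.8) + 0.8(80.9) + 0.5(286.2) = 184.56 + 64.72 + 143.10 = 392.38
The controlling combination is 1, giving 649.16 kN.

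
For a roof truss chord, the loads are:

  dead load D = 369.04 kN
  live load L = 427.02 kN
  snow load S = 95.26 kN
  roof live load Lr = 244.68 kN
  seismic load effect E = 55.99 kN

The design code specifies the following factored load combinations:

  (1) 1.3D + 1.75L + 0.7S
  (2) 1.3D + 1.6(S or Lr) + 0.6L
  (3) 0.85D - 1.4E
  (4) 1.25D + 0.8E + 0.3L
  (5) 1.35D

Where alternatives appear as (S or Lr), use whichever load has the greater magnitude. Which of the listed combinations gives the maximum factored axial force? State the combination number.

(S or Lr) → Lr = 244.68 kN.
(1) 1.3(369.04) + 1.75(427.02) + 0.7(95.26) = 1293.72
(2) 1.3(369.04) + 1.6(244.68) + 0.6(427.02) = 1127.45
(3) 0.85(369.04) - 1.4(55.99) = 235.30
(4) 1.25(369.04) + 0.8(55.99) + 0.3(427.02) = 634.20
(5) 1.35(369.04) = 498.20
The largest value is 1293.72 kN from combination 1.

Combination 1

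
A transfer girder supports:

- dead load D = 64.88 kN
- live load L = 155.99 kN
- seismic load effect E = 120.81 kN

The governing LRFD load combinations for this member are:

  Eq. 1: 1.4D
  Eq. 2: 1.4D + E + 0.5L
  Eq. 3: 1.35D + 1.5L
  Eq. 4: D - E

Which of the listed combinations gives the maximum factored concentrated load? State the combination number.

Combination 3

Eq. 1: 1.4(64.88) = 90.83
Eq. 2: 1.4(64.88) + 1.0(120.81) + 0.5(155.99) = 90.83 + 120.81 + 78.00 = 289.64
Eq. 3: 1.35(64.88) + 1.5(155.99) = 321.57
Eq. 4: 1.0(64.88) - 1.0(120.81) = 64.88 - 120.81 = -55.93
The largest value is 321.57 kN from combination 3.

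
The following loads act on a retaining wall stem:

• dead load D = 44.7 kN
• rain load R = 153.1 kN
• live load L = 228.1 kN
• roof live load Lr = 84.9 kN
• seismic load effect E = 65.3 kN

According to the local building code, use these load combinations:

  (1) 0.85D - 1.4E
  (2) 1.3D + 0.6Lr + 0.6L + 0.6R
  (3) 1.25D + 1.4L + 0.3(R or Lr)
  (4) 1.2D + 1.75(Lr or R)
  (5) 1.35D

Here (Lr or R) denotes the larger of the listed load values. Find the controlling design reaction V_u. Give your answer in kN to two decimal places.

(R or Lr) → R = 153.1 kN; (Lr or R) → R = 153.1 kN.
(1) 0.85(44.7) - 1.4(65.3) = -53.43
(2) 1.3(44.7) + 0.6(84.9) + 0.6(228.1) + 0.6(153.1) = 337.77
(3) 1.25(44.7) + 1.4(228.1) + 0.3(153.1) = 421.15
(4) 1.2(44.7) + 1.75(153.1) = 321.57
(5) 1.35(44.7) = 60.35
The controlling combination is 3, giving 421.15 kN.

421.15 kN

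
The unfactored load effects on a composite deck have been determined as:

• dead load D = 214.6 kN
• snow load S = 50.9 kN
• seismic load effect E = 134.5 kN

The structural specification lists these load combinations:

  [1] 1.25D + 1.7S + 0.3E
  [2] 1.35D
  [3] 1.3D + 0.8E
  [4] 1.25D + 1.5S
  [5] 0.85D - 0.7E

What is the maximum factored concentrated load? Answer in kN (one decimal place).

[1] 1.25(214.6) + 1.7(50.9) + 0.3(134.5) = 395.1
[2] 1.35(214.6) = 289.7
[3] 1.3(214.6) + 0.8(134.5) = 279.0 + 107.6 = 386.6
[4] 1.25(214.6) + 1.5(50.9) = 344.6
[5] 0.85(214.6) - 0.7(134.5) = 88.3
Combination 1 governs: P_u = 395.1 kN.

395.1 kN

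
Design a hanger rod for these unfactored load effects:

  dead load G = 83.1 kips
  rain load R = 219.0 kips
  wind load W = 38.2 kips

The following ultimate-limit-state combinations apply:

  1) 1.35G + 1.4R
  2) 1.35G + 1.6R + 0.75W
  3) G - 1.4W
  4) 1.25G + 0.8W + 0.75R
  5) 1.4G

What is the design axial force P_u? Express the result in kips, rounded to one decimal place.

1) 1.35(83.1) + 1.4(219.0) = 112.2 + 306.6 = 418.8
2) 1.35(83.1) + 1.6(219.0) + 0.75(38.2) = 491.2
3) 1.0(83.1) - 1.4(38.2) = 83.1 - 53.5 = 29.6
4) 1.25(83.1) + 0.8(38.2) + 0.75(219.0) = 298.7
5) 1.4(83.1) = 116.3
Combination 2 governs: P_u = 491.2 kips.

491.2 kips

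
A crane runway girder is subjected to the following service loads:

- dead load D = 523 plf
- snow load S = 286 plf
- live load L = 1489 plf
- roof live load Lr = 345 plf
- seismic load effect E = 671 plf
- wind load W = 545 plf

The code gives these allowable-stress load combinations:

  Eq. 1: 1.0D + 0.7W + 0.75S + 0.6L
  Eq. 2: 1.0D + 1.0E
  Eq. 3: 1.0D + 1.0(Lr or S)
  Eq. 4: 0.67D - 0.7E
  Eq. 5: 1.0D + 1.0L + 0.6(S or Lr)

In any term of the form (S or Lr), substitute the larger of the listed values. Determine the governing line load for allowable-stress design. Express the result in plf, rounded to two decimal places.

(Lr or S) → Lr = 345 plf; (S or Lr) → Lr = 345 plf.
Eq. 1: 1.0(523) + 0.7(545) + 0.75(286) + 0.6(1489) = 523.00 + 381.50 + 214.50 + 893.40 = 2012.40
Eq. 2: 1.0(523) + 1.0(671) = 523.00 + 671.00 = 1194.00
Eq. 3: 1.0(523) + 1.0(345) = 523.00 + 345.00 = 868.00
Eq. 4: 0.67(523) - 0.7(671) = 350.41 - 469.70 = -119.29
Eq. 5: 1.0(523) + 1.0(1489) + 0.6(345) = 523.00 + 1489.00 + 207.00 = 2219.00
Combination 5 governs: w = 2219.00 plf.

2219.00 plf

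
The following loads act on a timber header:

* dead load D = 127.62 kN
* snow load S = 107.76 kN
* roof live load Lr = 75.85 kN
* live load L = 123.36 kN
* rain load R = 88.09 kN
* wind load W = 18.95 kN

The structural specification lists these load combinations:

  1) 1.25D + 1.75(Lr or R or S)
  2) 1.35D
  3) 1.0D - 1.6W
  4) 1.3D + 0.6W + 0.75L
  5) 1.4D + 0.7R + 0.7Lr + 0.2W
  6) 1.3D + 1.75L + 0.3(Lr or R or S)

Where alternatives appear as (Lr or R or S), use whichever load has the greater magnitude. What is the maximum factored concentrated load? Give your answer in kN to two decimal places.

414.11 kN

(Lr or R or S) → S = 107.76 kN.
1) 1.25(127.62) + 1.75(107.76) = 159.53 + 188.58 = 348.11
2) 1.35(127.62) = 172.29
3) 1.0(127.62) - 1.6(18.95) = 127.62 - 30.32 = 97.30
4) 1.3(127.62) + 0.6(18.95) + 0.75(123.36) = 165.91 + 11.37 + 92.52 = 269.80
5) 1.4(127.62) + 0.7(88.09) + 0.7(75.85) + 0.2(18.95) = 178.67 + 61.66 + 53.10 + 3.79 = 297.22
6) 1.3(127.62) + 1.75(123.36) + 0.3(107.76) = 414.11
Maximum is from combination 6.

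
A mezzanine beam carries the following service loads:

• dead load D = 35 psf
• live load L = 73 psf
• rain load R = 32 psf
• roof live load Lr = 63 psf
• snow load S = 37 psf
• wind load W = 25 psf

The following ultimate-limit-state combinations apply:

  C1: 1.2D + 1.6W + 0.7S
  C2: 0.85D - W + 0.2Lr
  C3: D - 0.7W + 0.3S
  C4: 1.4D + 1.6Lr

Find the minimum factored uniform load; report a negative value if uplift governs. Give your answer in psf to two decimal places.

17.35 psf

C1: 1.2(35) + 1.6(25) + 0.7(37) = 42.00 + 40.00 + 25.90 = 107.90
C2: 0.85(35) - 1.0(25) + 0.2(63) = 29.75 - 25.00 + 12.60 = 17.35
C3: 1.0(35) - 0.7(25) + 0.3(37) = 35.00 - 17.50 + 11.10 = 28.60
C4: 1.4(35) + 1.6(63) = 49.00 + 100.80 = 149.80
Combination 2 gives the minimum: 17.35 psf.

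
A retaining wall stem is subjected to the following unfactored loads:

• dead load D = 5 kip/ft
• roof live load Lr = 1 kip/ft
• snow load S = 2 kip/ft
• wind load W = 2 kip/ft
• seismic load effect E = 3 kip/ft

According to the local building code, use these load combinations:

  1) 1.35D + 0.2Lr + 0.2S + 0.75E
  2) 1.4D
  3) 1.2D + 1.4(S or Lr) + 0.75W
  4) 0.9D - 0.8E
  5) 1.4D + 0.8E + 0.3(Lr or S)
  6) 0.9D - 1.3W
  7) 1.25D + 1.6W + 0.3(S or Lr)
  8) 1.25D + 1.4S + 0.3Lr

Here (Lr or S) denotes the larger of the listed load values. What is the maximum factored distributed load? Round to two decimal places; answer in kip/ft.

10.30 kip/ft

(S or Lr) → S = 2 kip/ft; (Lr or S) → S = 2 kip/ft.
1) 1.35(5) + 0.2(1) + 0.2(2) + 0.75(3) = 6.75 + 0.20 + 0.40 + 2.25 = 9.60
2) 1.4(5) = 7.00
3) 1.2(5) + 1.4(2) + 0.75(2) = 6.00 + 2.80 + 1.50 = 10.30
4) 0.9(5) - 0.8(3) = 4.50 - 2.40 = 2.10
5) 1.4(5) + 0.8(3) + 0.3(2) = 7.00 + 2.40 + 0.60 = 10.00
6) 0.9(5) - 1.3(2) = 4.50 - 2.60 = 1.90
7) 1.25(5) + 1.6(2) + 0.3(2) = 6.25 + 3.20 + 0.60 = 10.05
8) 1.25(5) + 1.4(2) + 0.3(1) = 6.25 + 2.80 + 0.30 = 9.35
The controlling combination is 3, giving 10.30 kip/ft.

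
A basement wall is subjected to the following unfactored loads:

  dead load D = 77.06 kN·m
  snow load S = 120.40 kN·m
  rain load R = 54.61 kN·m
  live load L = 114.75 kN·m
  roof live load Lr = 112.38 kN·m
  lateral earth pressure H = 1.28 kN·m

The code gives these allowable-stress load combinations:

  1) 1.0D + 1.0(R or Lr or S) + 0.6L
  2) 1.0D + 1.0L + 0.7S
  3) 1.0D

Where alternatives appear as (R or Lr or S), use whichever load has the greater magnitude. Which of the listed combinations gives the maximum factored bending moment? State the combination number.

Combination 2

(R or Lr or S) → S = 120.40 kN·m.
1) 1.0(77.06) + 1.0(120.40) + 0.6(114.75) = 77.06 + 120.40 + 68.85 = 266.31
2) 1.0(77.06) + 1.0(114.75) + 0.7(120.40) = 77.06 + 114.75 + 84.28 = 276.09
3) 1.0(77.06) = 77.06
The largest value is 276.09 kN·m from combination 2.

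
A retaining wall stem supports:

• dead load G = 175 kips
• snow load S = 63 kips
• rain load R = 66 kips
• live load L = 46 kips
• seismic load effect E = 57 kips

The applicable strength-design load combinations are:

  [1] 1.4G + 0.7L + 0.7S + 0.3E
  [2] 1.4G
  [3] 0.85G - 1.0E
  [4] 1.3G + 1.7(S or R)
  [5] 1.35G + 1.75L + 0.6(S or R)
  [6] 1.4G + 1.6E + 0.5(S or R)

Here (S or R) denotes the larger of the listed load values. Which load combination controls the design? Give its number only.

(S or R) → R = 66 kips.
[1] 1.4(175) + 0.7(46) + 0.7(63) + 0.3(57) = 245.0 + 32.2 + 44.1 + 17.1 = 338.4
[2] 1.4(175) = 245.0
[3] 0.85(175) - 1.0(57) = 148.8 - 57.0 = 91.8
[4] 1.3(175) + 1.7(66) = 227.5 + 112.2 = 339.7
[5] 1.35(175) + 1.75(46) + 0.6(66) = 236.3 + 80.5 + 39.6 = 356.4
[6] 1.4(175) + 1.6(57) + 0.5(66) = 245.0 + 91.2 + 33.0 = 369.2
The largest value is 369.2 kips from combination 6.

Combination 6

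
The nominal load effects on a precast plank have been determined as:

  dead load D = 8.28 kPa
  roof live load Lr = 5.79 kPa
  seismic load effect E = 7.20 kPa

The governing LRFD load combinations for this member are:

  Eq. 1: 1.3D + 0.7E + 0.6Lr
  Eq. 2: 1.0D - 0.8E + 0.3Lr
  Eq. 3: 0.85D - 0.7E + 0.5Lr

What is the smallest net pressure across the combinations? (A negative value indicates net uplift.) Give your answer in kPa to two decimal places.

4.26 kPa

Eq. 1: 1.3(8.28) + 0.7(7.20) + 0.6(5.79) = 19.28
Eq. 2: 1.0(8.28) - 0.8(7.20) + 0.3(5.79) = 4.26
Eq. 3: 0.85(8.28) - 0.7(7.20) + 0.5(5.79) = 4.89
Combination 2 gives the minimum: 4.26 kPa.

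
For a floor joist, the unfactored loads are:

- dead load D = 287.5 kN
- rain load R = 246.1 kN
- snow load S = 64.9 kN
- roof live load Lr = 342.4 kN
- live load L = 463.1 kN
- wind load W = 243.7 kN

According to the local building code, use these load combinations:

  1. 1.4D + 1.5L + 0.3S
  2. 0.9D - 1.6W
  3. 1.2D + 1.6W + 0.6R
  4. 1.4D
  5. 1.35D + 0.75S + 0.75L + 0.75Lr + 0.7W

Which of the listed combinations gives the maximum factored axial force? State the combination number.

Combination 5

1. 1.4(287.5) + 1.5(463.1) + 0.3(64.9) = 402.50 + 694.65 + 19.47 = 1116.62
2. 0.9(287.5) - 1.6(243.7) = 258.75 - 389.92 = -131.17
3. 1.2(287.5) + 1.6(243.7) + 0.6(246.1) = 345.00 + 389.92 + 147.66 = 882.58
4. 1.4(287.5) = 402.50
5. 1.35(287.5) + 0.75(64.9) + 0.75(463.1) + 0.75(342.4) + 0.7(243.7) = 1211.52
The largest value is 1211.52 kN from combination 5.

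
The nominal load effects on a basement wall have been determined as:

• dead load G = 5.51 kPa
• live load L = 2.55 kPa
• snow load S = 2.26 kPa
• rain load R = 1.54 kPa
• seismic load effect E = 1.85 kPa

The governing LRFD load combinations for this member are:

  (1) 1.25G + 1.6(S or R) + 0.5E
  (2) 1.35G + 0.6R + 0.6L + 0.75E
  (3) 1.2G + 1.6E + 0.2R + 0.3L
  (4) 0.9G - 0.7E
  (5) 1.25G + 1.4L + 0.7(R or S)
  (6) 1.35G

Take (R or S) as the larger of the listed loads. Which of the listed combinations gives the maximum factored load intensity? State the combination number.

(S or R) → S = 2.26 kPa; (R or S) → S = 2.26 kPa.
(1) 1.25(5.51) + 1.6(2.26) + 0.5(1.85) = 11.43
(2) 1.35(5.51) + 0.6(1.54) + 0.6(2.55) + 0.75(1.85) = 11.28
(3) 1.2(5.51) + 1.6(1.85) + 0.2(1.54) + 0.3(2.55) = 10.65
(4) 0.9(5.51) - 0.7(1.85) = 3.66
(5) 1.25(5.51) + 1.4(2.55) + 0.7(2.26) = 12.04
(6) 1.35(5.51) = 7.44
The largest value is 12.04 kPa from combination 5.

Combination 5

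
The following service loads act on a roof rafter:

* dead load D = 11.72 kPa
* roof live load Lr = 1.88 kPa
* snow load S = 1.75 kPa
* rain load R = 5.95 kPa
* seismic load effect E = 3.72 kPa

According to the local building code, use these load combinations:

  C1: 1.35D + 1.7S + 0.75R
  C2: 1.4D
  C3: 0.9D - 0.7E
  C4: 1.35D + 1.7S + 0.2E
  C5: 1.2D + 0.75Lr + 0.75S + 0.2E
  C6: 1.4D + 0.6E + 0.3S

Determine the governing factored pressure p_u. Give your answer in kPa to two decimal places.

23.26 kPa

C1: 1.35(11.72) + 1.7(1.75) + 0.75(5.95) = 15.82 + 2.98 + 4.46 = 23.26
C2: 1.4(11.72) = 16.41
C3: 0.9(11.72) - 0.7(3.72) = 7.94
C4: 1.35(11.72) + 1.7(1.75) + 0.2(3.72) = 15.82 + 2.98 + 0.74 = 19.54
C5: 1.2(11.72) + 0.75(1.88) + 0.75(1.75) + 0.2(3.72) = 17.53
C6: 1.4(11.72) + 0.6(3.72) + 0.3(1.75) = 16.41 + 2.23 + 0.53 = 19.17
The controlling combination is 1, giving 23.26 kPa.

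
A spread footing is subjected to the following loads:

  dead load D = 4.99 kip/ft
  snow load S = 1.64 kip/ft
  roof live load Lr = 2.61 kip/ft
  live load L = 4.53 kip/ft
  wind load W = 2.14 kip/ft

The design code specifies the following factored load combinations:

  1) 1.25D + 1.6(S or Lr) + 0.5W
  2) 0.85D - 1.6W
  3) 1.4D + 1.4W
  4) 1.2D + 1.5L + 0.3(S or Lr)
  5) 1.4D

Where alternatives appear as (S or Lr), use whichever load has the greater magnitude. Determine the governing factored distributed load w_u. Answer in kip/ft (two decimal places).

(S or Lr) → Lr = 2.61 kip/ft.
1) 1.25(4.99) + 1.6(2.61) + 0.5(2.14) = 11.48
2) 0.85(4.99) - 1.6(2.14) = 4.24 - 3.42 = 0.82
3) 1.4(4.99) + 1.4(2.14) = 9.98
4) 1.2(4.99) + 1.5(4.53) + 0.3(2.61) = 5.99 + 6.80 + 0.78 = 13.57
5) 1.4(4.99) = 6.99
The controlling combination is 4, giving 13.57 kip/ft.

13.57 kip/ft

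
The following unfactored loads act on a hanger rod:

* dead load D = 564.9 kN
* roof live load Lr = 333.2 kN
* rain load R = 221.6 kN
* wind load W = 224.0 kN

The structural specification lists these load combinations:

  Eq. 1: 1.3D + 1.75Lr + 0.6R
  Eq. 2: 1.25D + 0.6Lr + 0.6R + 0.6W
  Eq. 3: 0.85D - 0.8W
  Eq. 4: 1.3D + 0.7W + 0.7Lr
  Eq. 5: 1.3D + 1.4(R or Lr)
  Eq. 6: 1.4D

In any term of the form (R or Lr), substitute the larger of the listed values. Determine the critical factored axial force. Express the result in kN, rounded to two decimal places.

(R or Lr) → Lr = 333.2 kN.
Eq. 1: 1.3(564.9) + 1.75(333.2) + 0.6(221.6) = 734.37 + 583.10 + 132.96 = 1450.43
Eq. 2: 1.25(564.9) + 0.6(333.2) + 0.6(221.6) + 0.6(224.0) = 706.13 + 199.92 + 132.96 + 134.40 = 1173.41
Eq. 3: 0.85(564.9) - 0.8(224.0) = 480.17 - 179.20 = 300.97
Eq. 4: 1.3(564.9) + 0.7(224.0) + 0.7(333.2) = 734.37 + 156.80 + 233.24 = 1124.41
Eq. 5: 1.3(564.9) + 1.4(333.2) = 734.37 + 466.48 = 1200.85
Eq. 6: 1.4(564.9) = 790.86
Combination 1 governs: N_u = 1450.43 kN.

1450.43 kN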